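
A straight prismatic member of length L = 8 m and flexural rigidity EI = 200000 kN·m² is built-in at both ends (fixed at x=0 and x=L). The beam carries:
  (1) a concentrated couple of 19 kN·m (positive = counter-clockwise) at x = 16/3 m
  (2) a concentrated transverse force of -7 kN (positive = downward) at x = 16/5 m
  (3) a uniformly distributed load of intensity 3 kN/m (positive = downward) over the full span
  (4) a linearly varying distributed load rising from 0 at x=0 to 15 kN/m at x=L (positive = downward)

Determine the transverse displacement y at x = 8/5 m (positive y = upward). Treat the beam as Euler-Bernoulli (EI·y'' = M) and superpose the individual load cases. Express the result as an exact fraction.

Load 1 — applied couple M₀=19 kN·m at a=16/3 m (b=L-a=8/3):
  y_1 = (R_Ax³/6 - M_Ax²/2)/EI  [x≤a] with R_A=19/6, M_A=19/3 = ((19/6)·(8/5)³/6 - (19/3)·(8/5)²/2)/200000 = -209/7031250 m
Load 2 — point force P=-7 kN at a=16/5 m (b=L-a=24/5):
  y_2 = -Pb²x²(3aL-(3a+b)x)/(6L³EI)  [x≤a] = -(-7)·(24/5)²·(8/5)²·(3·(16/5)·8-(3·(16/5)+(24/5))·(8/5))/(6·8³·200000) = 1764/48828125 m
Load 3 — uniform load w=3 kN/m over full span:
  y_3 = -wx²(L-x)²/(24EI) = -3·(8/5)²·(8-(8/5))²/(24·200000) = -128/1953125 m
Load 4 — triangular load w₀=15 kN/m (0→w₀ over full span):
  y_4 = -w₀x²(L-x)²(x+2L)/(120LEI) = -15·(8/5)²·(8-(8/5))²·((8/5)+2·8)/(120·8·200000) = -1408/9765625 m
Superposition: y = Σ y_i = -178693/878906250 m ≈ -0.000203 m

y(8/5) = -178693/878906250 m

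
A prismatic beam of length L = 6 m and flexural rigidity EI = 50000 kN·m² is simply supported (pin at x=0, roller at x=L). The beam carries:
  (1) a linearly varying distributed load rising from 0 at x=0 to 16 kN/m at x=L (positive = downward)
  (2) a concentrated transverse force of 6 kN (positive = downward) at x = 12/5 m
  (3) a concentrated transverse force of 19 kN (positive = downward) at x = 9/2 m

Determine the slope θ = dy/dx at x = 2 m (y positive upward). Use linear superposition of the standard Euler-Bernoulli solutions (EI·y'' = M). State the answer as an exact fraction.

θ(2) = -2189539/1800000000 rad

Load 1 — triangular load w₀=16 kN/m (0→w₀ over full span):
  θ_1 = -w₀(7L⁴-30L²x²+15x⁴)/(360LEI) = -16·(7·6⁴-30·6²·2²+15·2⁴)/(360·6·50000) = -104/140625 rad
Load 2 — point force P=6 kN at a=12/5 m (b=L-a=18/5):
  θ_2 = -Pb(L²-b²-3x²)/(6LEI)  [x≤a] = -6·(18/5)·(6²-(18/5)²-3·2²)/(6·6·50000) = -207/1562500 rad
Load 3 — point force P=19 kN at a=9/2 m (b=L-a=3/2):
  θ_3 = -Pb(L²-b²-3x²)/(6LEI)  [x≤a] = -19·(3/2)·(6²-(3/2)²-3·2²)/(6·6·50000) = -551/1600000 rad
Superposition: θ = Σ θ_i = -2189539/1800000000 rad ≈ -0.001216 rad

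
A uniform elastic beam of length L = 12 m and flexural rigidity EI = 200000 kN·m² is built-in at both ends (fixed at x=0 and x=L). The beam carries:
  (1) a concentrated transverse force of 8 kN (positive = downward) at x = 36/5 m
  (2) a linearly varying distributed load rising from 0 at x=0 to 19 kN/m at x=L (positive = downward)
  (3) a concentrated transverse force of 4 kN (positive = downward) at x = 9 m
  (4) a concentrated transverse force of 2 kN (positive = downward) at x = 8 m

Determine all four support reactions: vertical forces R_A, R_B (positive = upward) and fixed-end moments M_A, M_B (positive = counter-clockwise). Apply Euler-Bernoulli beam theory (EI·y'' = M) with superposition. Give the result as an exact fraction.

R_A = 1030307/27000 kN, M_A = 469997/4500 kN·m, R_B = 2425693/27000 kN, M_B = -724183/4500 kN·m

Load 1 — point force P=8 kN at a=36/5 m (b=L-a=24/5):
  R_A = Pb²(3a+b)/L³ = 8·(24/5)²·(3·(36/5)+(24/5))/12³ = 352/125 kN
  M_A = Pab²/L² = 8·(36/5)·(24/5)²/12² = 1152/125 kN·m
  R_B = Pa²(a+3b)/L³ = 8·(36/5)²·((36/5)+3·(24/5))/12³ = 648/125 kN
  M_B = -Pa²b/L² = -8·(36/5)²·(24/5)/12² = -1728/125 kN·m
Load 2 — triangular load w₀=19 kN/m (0→w₀ over full span):
  R_A = 3w₀L/20 = 3·19·12/20 = 171/5 kN
  M_A = w₀L²/30 = 19·12²/30 = 456/5 kN·m
  R_B = 7w₀L/20 = 7·19·12/20 = 399/5 kN
  M_B = -w₀L²/20 = -19·12²/20 = -684/5 kN·m
Load 3 — point force P=4 kN at a=9 m (b=L-a=3):
  R_A = Pb²(3a+b)/L³ = 4·3²·(3·9+3)/12³ = 5/8 kN
  M_A = Pab²/L² = 4·9·3²/12² = 9/4 kN·m
  R_B = Pa²(a+3b)/L³ = 4·9²·(9+3·3)/12³ = 27/8 kN
  M_B = -Pa²b/L² = -4·9²·3/12² = -27/4 kN·m
Load 4 — point force P=2 kN at a=8 m (b=L-a=4):
  R_A = Pb²(3a+b)/L³ = 2·4²·(3·8+4)/12³ = 14/27 kN
  M_A = Pab²/L² = 2·8·4²/12² = 16/9 kN·m
  R_B = Pa²(a+3b)/L³ = 2·8²·(8+3·4)/12³ = 40/27 kN
  M_B = -Pa²b/L² = -2·8²·4/12² = -32/9 kN·m
Superposition: R_A = 1030307/27000 kN, M_A = 469997/4500 kN·m, R_B = 2425693/27000 kN, M_B = -724183/4500 kN·m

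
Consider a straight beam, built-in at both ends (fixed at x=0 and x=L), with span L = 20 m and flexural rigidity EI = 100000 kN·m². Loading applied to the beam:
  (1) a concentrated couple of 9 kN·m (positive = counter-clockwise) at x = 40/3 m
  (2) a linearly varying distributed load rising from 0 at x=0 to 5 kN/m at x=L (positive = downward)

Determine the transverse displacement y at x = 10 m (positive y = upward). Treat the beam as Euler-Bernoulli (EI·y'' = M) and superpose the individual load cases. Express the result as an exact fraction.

y(10) = -131/12000 m

Load 1 — applied couple M₀=9 kN·m at a=40/3 m (b=L-a=20/3):
  y_1 = (R_Ax³/6 - M_Ax²/2)/EI  [x≤a] with R_A=3/5, M_A=3 = ((3/5)·10³/6 - 3·10²/2)/100000 = -1/2000 m
Load 2 — triangular load w₀=5 kN/m (0→w₀ over full span):
  y_2 = -w₀x²(L-x)²(x+2L)/(120LEI) = -5·10²·(20-10)²·(10+2·20)/(120·20·100000) = -1/96 m
Superposition: y = Σ y_i = -131/12000 m ≈ -0.010917 m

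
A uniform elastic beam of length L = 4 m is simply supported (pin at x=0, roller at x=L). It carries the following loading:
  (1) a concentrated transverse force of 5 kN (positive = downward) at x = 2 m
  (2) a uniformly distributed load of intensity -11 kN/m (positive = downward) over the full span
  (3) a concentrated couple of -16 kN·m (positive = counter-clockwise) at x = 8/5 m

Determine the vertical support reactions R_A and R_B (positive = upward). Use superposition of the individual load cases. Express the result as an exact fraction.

Load 1 — point force P=5 kN at a=2 m (b=L-a=2):
  R_A = Pb/L = 5·2/4 = 5/2 kN
  R_B = Pa/L = 5·2/4 = 5/2 kN
Load 2 — uniform load w=-11 kN/m over full span:
  R_A = wL/2 = (-11)·4/2 = -22 kN
  R_B = wL/2 = (-11)·4/2 = -22 kN
Load 3 — applied couple M₀=-16 kN·m at a=8/5 m (b=L-a=12/5):
  R_A = M₀/L = (-16)/4 = -4 kN
  R_B = -M₀/L = -(-16)/4 = 4 kN
Superposition: R_A = -47/2 kN, R_B = -31/2 kN

R_A = -47/2 kN, R_B = -31/2 kN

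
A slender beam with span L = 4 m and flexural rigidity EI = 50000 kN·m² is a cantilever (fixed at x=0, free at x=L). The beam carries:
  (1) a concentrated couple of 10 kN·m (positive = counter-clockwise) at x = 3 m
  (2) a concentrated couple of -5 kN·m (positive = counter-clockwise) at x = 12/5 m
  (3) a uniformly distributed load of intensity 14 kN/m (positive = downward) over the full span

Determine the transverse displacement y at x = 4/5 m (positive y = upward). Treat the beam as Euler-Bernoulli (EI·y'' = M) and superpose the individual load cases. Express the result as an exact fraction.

y(4/5) = -6961/11718750 m

Load 1 — applied couple M₀=10 kN·m at a=3 m (b=L-a=1):
  y_1 = M₀x²/(2EI)  [x≤a] = 10·(4/5)²/(2·50000) = 1/15625 m
Load 2 — applied couple M₀=-5 kN·m at a=12/5 m (b=L-a=8/5):
  y_2 = M₀x²/(2EI)  [x≤a] = (-5)·(4/5)²/(2·50000) = -1/31250 m
Load 3 — uniform load w=14 kN/m over full span:
  y_3 = -wx²(x²-4Lx+6L²)/(24EI) = -14·(4/5)²·((4/5)²-4·4·(4/5)+6·4²)/(24·50000) = -3668/5859375 m
Superposition: y = Σ y_i = -6961/11718750 m ≈ -0.000594 m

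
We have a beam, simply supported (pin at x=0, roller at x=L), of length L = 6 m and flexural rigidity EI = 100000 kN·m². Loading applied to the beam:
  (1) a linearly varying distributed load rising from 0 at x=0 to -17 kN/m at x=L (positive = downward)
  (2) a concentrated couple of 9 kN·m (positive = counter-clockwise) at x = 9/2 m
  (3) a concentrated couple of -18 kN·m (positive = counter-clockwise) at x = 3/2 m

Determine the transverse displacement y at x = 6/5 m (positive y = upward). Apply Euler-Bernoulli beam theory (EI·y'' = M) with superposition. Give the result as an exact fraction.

Load 1 — triangular load w₀=-17 kN/m (0→w₀ over full span):
  y_1 = -w₀x(7L⁴-10L²x²+3x⁴)/(360LEI) = -(-17)·(6/5)·(7·6⁴-10·6²·(6/5)²+3·(6/5)⁴)/(360·6·100000) = 39474/48828125 m
Load 2 — applied couple M₀=9 kN·m at a=9/2 m (b=L-a=3/2):
  y_2 = (M₀x³/(6L)+C₁x)/EI  [x≤a] with C₁=M₀(3b²-L²)/(6L)=-117/16 = (9·(6/5)³/(6·6)+(-117/16)·(6/5))/100000 = -8343/100000000 m
Load 3 — applied couple M₀=-18 kN·m at a=3/2 m (b=L-a=9/2):
  y_3 = (M₀x³/(6L)+C₁x)/EI  [x≤a] with C₁=M₀(3b²-L²)/(6L)=-99/8 = ((-18)·(6/5)³/(6·6)+(-99/8)·(6/5))/100000 = -7857/50000000 m
Superposition: y = Σ y_i = 7098219/12500000000 m ≈ 0.000568 m

y(6/5) = 7098219/12500000000 m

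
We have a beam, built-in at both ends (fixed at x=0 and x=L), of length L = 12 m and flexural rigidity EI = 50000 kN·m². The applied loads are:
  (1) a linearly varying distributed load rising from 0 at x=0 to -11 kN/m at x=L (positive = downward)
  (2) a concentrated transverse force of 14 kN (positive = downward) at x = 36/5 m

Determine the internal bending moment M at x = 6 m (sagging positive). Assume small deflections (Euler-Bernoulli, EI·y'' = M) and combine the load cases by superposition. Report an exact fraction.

Load 1 — triangular load w₀=-11 kN/m (0→w₀ over full span):
  M_1 = 3w₀Lx/20 - w₀L²/30 - w₀x³/(6L) = 3·(-11)·12·6/20 - (-11)·12²/30 - (-11)·6³/(6·12) = -33 kN·m
Load 2 — point force P=14 kN at a=36/5 m (b=L-a=24/5):
  M_2 = Pb²(3a+b)x/L³ - Pab²/L²  [x≤a] = 14·(24/5)²·(3·(36/5)+(24/5))·6/12³ - 14·(36/5)·(24/5)²/12² = 336/25 kN·m
Superposition: M = Σ M_i = -489/25 kN·m ≈ -19.560000 kN·m

M(6) = -489/25 kN·m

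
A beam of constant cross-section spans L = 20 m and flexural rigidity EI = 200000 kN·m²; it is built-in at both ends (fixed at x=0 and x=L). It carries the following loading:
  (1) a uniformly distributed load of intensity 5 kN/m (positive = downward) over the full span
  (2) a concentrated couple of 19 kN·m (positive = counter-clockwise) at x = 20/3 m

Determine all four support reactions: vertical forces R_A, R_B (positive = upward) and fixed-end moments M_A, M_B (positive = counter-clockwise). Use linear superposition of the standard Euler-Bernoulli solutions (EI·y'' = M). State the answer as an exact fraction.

R_A = 769/15 kN, M_A = 500/3 kN·m, R_B = 731/15 kN, M_B = -481/3 kN·m

Load 1 — uniform load w=5 kN/m over full span:
  R_A = wL/2 = 5·20/2 = 50 kN
  M_A = wL²/12 = 5·20²/12 = 500/3 kN·m
  R_B = wL/2 = 5·20/2 = 50 kN
  M_B = -wL²/12 = -5·20²/12 = -500/3 kN·m
Load 2 — applied couple M₀=19 kN·m at a=20/3 m (b=L-a=40/3):
  R_A = 6M₀ab/L³ = 6·19·(20/3)·(40/3)/20³ = 19/15 kN
  M_A = M₀b(2a-b)/L² = 19·(40/3)·(2·(20/3)-(40/3))/20² = 0 kN·m
  R_B = -6M₀ab/L³ = -6·19·(20/3)·(40/3)/20³ = -19/15 kN
  M_B = M₀a(2b-a)/L² = 19·(20/3)·(2·(40/3)-(20/3))/20² = 19/3 kN·m
Superposition: R_A = 769/15 kN, M_A = 500/3 kN·m, R_B = 731/15 kN, M_B = -481/3 kN·m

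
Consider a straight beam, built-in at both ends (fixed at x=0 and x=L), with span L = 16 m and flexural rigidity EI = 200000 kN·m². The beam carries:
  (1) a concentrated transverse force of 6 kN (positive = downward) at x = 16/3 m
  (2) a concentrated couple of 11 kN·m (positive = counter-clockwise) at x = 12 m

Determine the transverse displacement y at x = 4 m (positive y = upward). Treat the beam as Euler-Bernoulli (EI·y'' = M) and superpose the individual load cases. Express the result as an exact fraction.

y(4) = -9247/21600000 m

Load 1 — point force P=6 kN at a=16/3 m (b=L-a=32/3):
  y_1 = -Pb²x²(3aL-(3a+b)x)/(6L³EI)  [x≤a] = -6·(32/3)²·4²·(3·(16/3)·16-(3·(16/3)+(32/3))·4)/(6·16³·200000) = -28/84375 m
Load 2 — applied couple M₀=11 kN·m at a=12 m (b=L-a=4):
  y_2 = (R_Ax³/6 - M_Ax²/2)/EI  [x≤a] with R_A=99/128, M_A=55/16 = ((99/128)·4³/6 - (55/16)·4²/2)/200000 = -77/800000 m
Superposition: y = Σ y_i = -9247/21600000 m ≈ -0.000428 m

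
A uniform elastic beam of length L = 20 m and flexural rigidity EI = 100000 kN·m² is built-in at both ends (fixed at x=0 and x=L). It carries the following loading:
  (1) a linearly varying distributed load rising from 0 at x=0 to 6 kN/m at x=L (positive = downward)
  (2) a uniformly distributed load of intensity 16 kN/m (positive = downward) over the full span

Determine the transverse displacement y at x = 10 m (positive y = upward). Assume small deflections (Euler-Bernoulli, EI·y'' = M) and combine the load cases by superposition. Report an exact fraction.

y(10) = -19/240 m

Load 1 — triangular load w₀=6 kN/m (0→w₀ over full span):
  y_1 = -w₀x²(L-x)²(x+2L)/(120LEI) = -6·10²·(20-10)²·(10+2·20)/(120·20·100000) = -1/80 m
Load 2 — uniform load w=16 kN/m over full span:
  y_2 = -wx²(L-x)²/(24EI) = -16·10²·(20-10)²/(24·100000) = -1/15 m
Superposition: y = Σ y_i = -19/240 m ≈ -0.079167 m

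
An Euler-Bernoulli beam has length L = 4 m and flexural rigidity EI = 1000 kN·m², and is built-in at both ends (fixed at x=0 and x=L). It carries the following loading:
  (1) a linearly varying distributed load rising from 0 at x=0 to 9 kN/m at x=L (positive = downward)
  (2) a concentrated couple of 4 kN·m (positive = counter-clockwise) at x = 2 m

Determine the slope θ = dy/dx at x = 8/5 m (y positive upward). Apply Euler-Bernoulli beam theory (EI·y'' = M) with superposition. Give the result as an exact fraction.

θ(8/5) = -83/78125 rad

Load 1 — triangular load w₀=9 kN/m (0→w₀ over full span):
  θ_1 = -w₀(2x(L-x)(L-2x)(x+2L)+x²(L-x)²)/(120LEI) = -9·(2·(8/5)·(4-(8/5))·(4-2·(8/5))·((8/5)+2·4)+(8/5)²·(4-(8/5))²)/(120·4·1000) = -108/78125 rad
Load 2 — applied couple M₀=4 kN·m at a=2 m (b=L-a=2):
  θ_2 = (R_Ax²/2 - M_Ax)/EI  [x≤a] with R_A=3/2, M_A=1 = ((3/2)·(8/5)²/2 - 1·(8/5))/1000 = 1/3125 rad
Superposition: θ = Σ θ_i = -83/78125 rad ≈ -0.001062 rad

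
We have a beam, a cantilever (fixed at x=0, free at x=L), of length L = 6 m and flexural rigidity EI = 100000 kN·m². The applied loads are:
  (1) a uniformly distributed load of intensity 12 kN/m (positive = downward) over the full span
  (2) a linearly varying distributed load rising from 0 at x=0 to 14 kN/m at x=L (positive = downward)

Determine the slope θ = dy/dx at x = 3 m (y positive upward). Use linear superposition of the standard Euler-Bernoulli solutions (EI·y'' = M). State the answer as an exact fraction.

θ(3) = -5607/800000 rad

Load 1 — uniform load w=12 kN/m over full span:
  θ_1 = -wx(x²-3Lx+3L²)/(6EI) = -12·3·(3²-3·6·3+3·6²)/(6·100000) = -189/50000 rad
Load 2 — triangular load w₀=14 kN/m (0→w₀ over full span):
  θ_2 = (w₀Lx²/4-w₀L²x/3-w₀x⁴/(24L))/EI = (14·6·3²/4-14·6²·3/3-14·3⁴/(24·6))/100000 = -2583/800000 rad
Superposition: θ = Σ θ_i = -5607/800000 rad ≈ -0.007009 rad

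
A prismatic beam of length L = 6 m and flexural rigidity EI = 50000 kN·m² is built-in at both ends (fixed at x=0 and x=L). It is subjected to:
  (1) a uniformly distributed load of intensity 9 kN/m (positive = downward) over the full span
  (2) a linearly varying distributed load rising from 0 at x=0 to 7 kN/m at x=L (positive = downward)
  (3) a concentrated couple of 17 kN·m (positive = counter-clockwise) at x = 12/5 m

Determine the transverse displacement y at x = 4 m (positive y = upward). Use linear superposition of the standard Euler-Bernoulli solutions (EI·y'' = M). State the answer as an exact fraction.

Load 1 — uniform load w=9 kN/m over full span:
  y_1 = -wx²(L-x)²/(24EI) = -9·4²·(6-4)²/(24·50000) = -3/6250 m
Load 2 — triangular load w₀=7 kN/m (0→w₀ over full span):
  y_2 = -w₀x²(L-x)²(x+2L)/(120LEI) = -7·4²·(6-4)²·(4+2·6)/(120·6·50000) = -28/140625 m
Load 3 — applied couple M₀=17 kN·m at a=12/5 m (b=L-a=18/5):
  y_3 = (R_Ax³/6 - M_Ax²/2 - M₀(x-a)²/2)/EI  [x>a] with R_A=102/25, M_A=51/25 = ((102/25)·4³/6 - (51/25)·4²/2 - 17·(4-(12/5))²/2)/50000 = 17/156250 m
Superposition: y = Σ y_i = -401/703125 m ≈ -0.000570 m

y(4) = -401/703125 m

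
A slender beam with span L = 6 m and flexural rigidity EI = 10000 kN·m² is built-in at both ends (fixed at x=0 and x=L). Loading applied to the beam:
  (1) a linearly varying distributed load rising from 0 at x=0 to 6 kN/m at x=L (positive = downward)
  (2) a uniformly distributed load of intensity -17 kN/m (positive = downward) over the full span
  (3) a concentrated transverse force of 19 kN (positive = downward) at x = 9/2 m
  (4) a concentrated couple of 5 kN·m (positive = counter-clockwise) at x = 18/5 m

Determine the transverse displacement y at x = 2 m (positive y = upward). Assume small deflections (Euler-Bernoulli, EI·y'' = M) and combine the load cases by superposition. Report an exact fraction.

y(2) = 2363/800000 m

Load 1 — triangular load w₀=6 kN/m (0→w₀ over full span):
  y_1 = -w₀x²(L-x)²(x+2L)/(120LEI) = -6·2²·(6-2)²·(2+2·6)/(120·6·10000) = -7/9375 m
Load 2 — uniform load w=-17 kN/m over full span:
  y_2 = -wx²(L-x)²/(24EI) = -(-17)·2²·(6-2)²/(24·10000) = 17/3750 m
Load 3 — point force P=19 kN at a=9/2 m (b=L-a=3/2):
  y_3 = -Pb²x²(3aL-(3a+b)x)/(6L³EI)  [x≤a] = -19·(3/2)²·2²·(3·(9/2)·6-(3·(9/2)+(3/2))·2)/(6·6³·10000) = -323/480000 m
Load 4 — applied couple M₀=5 kN·m at a=18/5 m (b=L-a=12/5):
  y_4 = (R_Ax³/6 - M_Ax²/2)/EI  [x≤a] with R_A=6/5, M_A=8/5 = ((6/5)·2³/6 - (8/5)·2²/2)/10000 = -1/6250 m
Superposition: y = Σ y_i = 2363/800000 m ≈ 0.002954 m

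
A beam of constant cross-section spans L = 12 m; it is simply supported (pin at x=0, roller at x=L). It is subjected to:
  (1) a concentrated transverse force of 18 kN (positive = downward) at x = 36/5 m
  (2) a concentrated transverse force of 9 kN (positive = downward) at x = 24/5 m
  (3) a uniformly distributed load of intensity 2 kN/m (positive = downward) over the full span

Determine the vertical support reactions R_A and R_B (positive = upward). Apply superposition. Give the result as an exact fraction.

R_A = 123/5 kN, R_B = 132/5 kN

Load 1 — point force P=18 kN at a=36/5 m (b=L-a=24/5):
  R_A = Pb/L = 18·(24/5)/12 = 36/5 kN
  R_B = Pa/L = 18·(36/5)/12 = 54/5 kN
Load 2 — point force P=9 kN at a=24/5 m (b=L-a=36/5):
  R_A = Pb/L = 9·(36/5)/12 = 27/5 kN
  R_B = Pa/L = 9·(24/5)/12 = 18/5 kN
Load 3 — uniform load w=2 kN/m over full span:
  R_A = wL/2 = 2·12/2 = 12 kN
  R_B = wL/2 = 2·12/2 = 12 kN
Superposition: R_A = 123/5 kN, R_B = 132/5 kN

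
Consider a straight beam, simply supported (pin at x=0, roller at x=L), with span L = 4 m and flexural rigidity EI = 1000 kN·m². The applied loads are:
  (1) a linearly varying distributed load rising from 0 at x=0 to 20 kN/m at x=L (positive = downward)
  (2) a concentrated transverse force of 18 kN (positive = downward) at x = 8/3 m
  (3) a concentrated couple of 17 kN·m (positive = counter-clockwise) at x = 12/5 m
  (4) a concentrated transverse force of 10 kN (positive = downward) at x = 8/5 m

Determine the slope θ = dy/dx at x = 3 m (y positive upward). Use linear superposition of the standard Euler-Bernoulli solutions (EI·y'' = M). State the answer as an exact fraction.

θ(3) = 7201/180000 rad

Load 1 — triangular load w₀=20 kN/m (0→w₀ over full span):
  θ_1 = -w₀(7L⁴-30L²x²+15x⁴)/(360LEI) = -20·(7·4⁴-30·4²·3²+15·3⁴)/(360·4·1000) = 1313/72000 rad
Load 2 — point force P=18 kN at a=8/3 m (b=L-a=4/3):
  θ_2 = -Pa(2L²-6Lx+3x²+a²)/(6LEI)  [x>a] = -18·(8/3)·(2·4²-6·4·3+3·3²+(8/3)²)/(6·4·1000) = 53/4500 rad
Load 3 — applied couple M₀=17 kN·m at a=12/5 m (b=L-a=8/5):
  θ_3 = (M₀x²/(2L)-M₀(x-a)+C₁)/EI  [x>a] with C₁=M₀(3b²-L²)/(6L)=-442/75 = (17·3²/(2·4)-17·(3-(12/5))+(-442/75))/1000 = 1819/600000 rad
Load 4 — point force P=10 kN at a=8/5 m (b=L-a=12/5):
  θ_4 = -Pa(2L²-6Lx+3x²+a²)/(6LEI)  [x>a] = -10·(8/5)·(2·4²-6·4·3+3·3²+(8/5)²)/(6·4·1000) = 87/12500 rad
Superposition: θ = Σ θ_i = 7201/180000 rad ≈ 0.040006 rad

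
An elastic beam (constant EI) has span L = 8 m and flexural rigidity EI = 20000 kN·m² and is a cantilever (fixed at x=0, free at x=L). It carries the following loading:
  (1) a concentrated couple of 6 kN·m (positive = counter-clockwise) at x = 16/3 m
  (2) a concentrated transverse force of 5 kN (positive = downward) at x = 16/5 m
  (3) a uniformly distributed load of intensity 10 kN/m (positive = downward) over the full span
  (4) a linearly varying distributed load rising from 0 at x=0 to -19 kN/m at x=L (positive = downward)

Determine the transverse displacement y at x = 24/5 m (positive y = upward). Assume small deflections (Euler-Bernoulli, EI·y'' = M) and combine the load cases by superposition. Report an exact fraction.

Load 1 — applied couple M₀=6 kN·m at a=16/3 m (b=L-a=8/3):
  y_1 = M₀x²/(2EI)  [x≤a] = 6·(24/5)²/(2·20000) = 54/15625 m
Load 2 — point force P=5 kN at a=16/5 m (b=L-a=24/5):
  y_2 = -Pa²(3x-a)/(6EI)  [x>a] = -5·(16/5)²·(3·(24/5)-(16/5))/(6·20000) = -224/46875 m
Load 3 — uniform load w=10 kN/m over full span:
  y_3 = -wx²(x²-4Lx+6L²)/(24EI) = -10·(24/5)²·((24/5)²-4·8·(24/5)+6·8²)/(24·20000) = -9504/78125 m
Load 4 — triangular load w₀=-19 kN/m (0→w₀ over full span):
  y_4 = (w₀Lx³/12-w₀L²x²/6-w₀x⁵/(120L))/EI = ((-19)·8·(24/5)³/12-(-19)·8²·(24/5)²/6-(-19)·(24/5)⁵/(120·8))/20000 = 1620624/9765625 m
Superposition: y = Σ y_i = 1259122/29296875 m ≈ 0.042978 m

y(24/5) = 1259122/29296875 m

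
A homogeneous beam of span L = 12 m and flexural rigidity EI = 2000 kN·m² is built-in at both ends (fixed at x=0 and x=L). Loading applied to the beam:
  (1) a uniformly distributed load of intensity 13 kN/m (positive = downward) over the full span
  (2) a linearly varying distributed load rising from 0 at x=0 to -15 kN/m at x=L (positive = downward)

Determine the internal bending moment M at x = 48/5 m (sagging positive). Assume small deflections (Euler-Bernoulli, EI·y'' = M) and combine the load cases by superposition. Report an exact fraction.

M(48/5) = -228/25 kN·m

Load 1 — uniform load w=13 kN/m over full span:
  M_1 = wLx/2 - wL²/12 - wx²/2 = 13·12·(48/5)/2 - 13·12²/12 - 13·(48/5)²/2 = -156/25 kN·m
Load 2 — triangular load w₀=-15 kN/m (0→w₀ over full span):
  M_2 = 3w₀Lx/20 - w₀L²/30 - w₀x³/(6L) = 3·(-15)·12·(48/5)/20 - (-15)·12²/30 - (-15)·(48/5)³/(6·12) = -72/25 kN·m
Superposition: M = Σ M_i = -228/25 kN·m ≈ -9.120000 kN·m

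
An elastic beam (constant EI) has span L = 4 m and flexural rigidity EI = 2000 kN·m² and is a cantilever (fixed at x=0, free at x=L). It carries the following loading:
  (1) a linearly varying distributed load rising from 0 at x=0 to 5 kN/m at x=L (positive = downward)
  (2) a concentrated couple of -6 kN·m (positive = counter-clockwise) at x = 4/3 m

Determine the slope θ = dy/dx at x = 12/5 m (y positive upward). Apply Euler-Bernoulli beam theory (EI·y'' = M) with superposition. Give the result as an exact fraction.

θ(12/5) = -351/15625 rad

Load 1 — triangular load w₀=5 kN/m (0→w₀ over full span):
  θ_1 = (w₀Lx²/4-w₀L²x/3-w₀x⁴/(24L))/EI = (5·4·(12/5)²/4-5·4²·(12/5)/3-5·(12/5)⁴/(24·4))/2000 = -577/31250 rad
Load 2 — applied couple M₀=-6 kN·m at a=4/3 m (b=L-a=8/3):
  θ_2 = M₀a/EI  [x>a] = (-6)·(4/3)/2000 = -1/250 rad
Superposition: θ = Σ θ_i = -351/15625 rad ≈ -0.022464 rad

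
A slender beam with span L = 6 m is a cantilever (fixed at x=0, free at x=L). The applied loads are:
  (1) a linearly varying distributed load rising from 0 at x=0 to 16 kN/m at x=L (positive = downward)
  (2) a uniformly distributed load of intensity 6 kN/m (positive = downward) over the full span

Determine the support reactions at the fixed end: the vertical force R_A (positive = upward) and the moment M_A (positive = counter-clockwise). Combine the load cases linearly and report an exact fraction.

R_A = 84 kN, M_A = 300 kN·m

Load 1 — triangular load w₀=16 kN/m (0→w₀ over full span):
  R_A = w₀L/2 = 16·6/2 = 48 kN
  M_A = w₀L²/3 = 16·6²/3 = 192 kN·m
Load 2 — uniform load w=6 kN/m over full span:
  R_A = wL = 6·6 = 36 kN
  M_A = wL²/2 = 6·6²/2 = 108 kN·m
Superposition: R_A = 84 kN, M_A = 300 kN·m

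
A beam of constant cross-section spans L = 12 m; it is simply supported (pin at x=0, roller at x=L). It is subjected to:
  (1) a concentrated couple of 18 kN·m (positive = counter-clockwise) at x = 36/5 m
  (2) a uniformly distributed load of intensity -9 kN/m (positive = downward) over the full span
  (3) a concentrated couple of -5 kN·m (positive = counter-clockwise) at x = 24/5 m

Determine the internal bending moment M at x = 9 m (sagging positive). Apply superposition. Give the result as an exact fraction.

M(9) = -499/4 kN·m

Load 1 — applied couple M₀=18 kN·m at a=36/5 m (b=L-a=24/5):
  M_1 = M₀x/L - M₀  [x>a] = 18·9/12 - 18 = -9/2 kN·m
Load 2 — uniform load w=-9 kN/m over full span:
  M_2 = wx(L-x)/2 = (-9)·9·(12-9)/2 = -243/2 kN·m
Load 3 — applied couple M₀=-5 kN·m at a=24/5 m (b=L-a=36/5):
  M_3 = M₀x/L - M₀  [x>a] = (-5)·9/12 - (-5) = 5/4 kN·m
Superposition: M = Σ M_i = -499/4 kN·m ≈ -124.750000 kN·m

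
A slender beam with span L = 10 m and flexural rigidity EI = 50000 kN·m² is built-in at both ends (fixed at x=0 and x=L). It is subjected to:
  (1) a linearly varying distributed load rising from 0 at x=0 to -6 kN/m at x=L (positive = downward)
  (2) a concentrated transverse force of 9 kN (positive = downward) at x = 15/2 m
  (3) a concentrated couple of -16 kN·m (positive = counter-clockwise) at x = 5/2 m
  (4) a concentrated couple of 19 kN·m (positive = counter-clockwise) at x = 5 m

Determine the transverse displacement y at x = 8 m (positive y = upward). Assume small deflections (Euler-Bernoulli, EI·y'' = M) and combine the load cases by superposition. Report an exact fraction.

y(8) = 7501/20000000 m

Load 1 — triangular load w₀=-6 kN/m (0→w₀ over full span):
  y_1 = -w₀x²(L-x)²(x+2L)/(120LEI) = -(-6)·8²·(10-8)²·(8+2·10)/(120·10·50000) = 56/78125 m
Load 2 — point force P=9 kN at a=15/2 m (b=L-a=5/2):
  y_2 = -Pa²(L-x)²(3bL-(3b+a)(L-x))/(6L³EI)  [x>a] = -9·(15/2)²·(10-8)²·(3·(5/2)·10-(3·(5/2)+(15/2))·(10-8))/(6·10³·50000) = -243/800000 m
Load 3 — applied couple M₀=-16 kN·m at a=5/2 m (b=L-a=15/2):
  y_3 = (R_Ax³/6 - M_Ax²/2 - M₀(x-a)²/2)/EI  [x>a] with R_A=-9/5, M_A=3 = ((-9/5)·8³/6 - 3·8²/2 - (-16)·(8-(5/2))²/2)/50000 = -19/125000 m
Load 4 — applied couple M₀=19 kN·m at a=5 m (b=L-a=5):
  y_4 = (R_Ax³/6 - M_Ax²/2 - M₀(x-a)²/2)/EI  [x>a] with R_A=57/20, M_A=19/4 = ((57/20)·8³/6 - (19/4)·8²/2 - 19·(8-5)²/2)/50000 = 57/500000 m
Superposition: y = Σ y_i = 7501/20000000 m ≈ 0.000375 m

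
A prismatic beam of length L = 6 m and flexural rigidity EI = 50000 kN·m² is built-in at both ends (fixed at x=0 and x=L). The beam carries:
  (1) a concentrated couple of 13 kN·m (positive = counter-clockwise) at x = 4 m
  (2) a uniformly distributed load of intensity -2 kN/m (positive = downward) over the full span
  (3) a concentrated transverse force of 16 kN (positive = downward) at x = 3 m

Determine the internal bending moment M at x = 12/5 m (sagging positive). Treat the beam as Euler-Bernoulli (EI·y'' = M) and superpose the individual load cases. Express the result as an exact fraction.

Load 1 — applied couple M₀=13 kN·m at a=4 m (b=L-a=2):
  M_1 = R_Ax - M_A  [x≤a] with R_A=26/9, M_A=13/3 = (26/9)·(12/5) - (13/3) = 13/5 kN·m
Load 2 — uniform load w=-2 kN/m over full span:
  M_2 = wLx/2 - wL²/12 - wx²/2 = (-2)·6·(12/5)/2 - (-2)·6²/12 - (-2)·(12/5)²/2 = -66/25 kN·m
Load 3 — point force P=16 kN at a=3 m (b=L-a=3):
  M_3 = Pb²(3a+b)x/L³ - Pab²/L²  [x≤a] = 16·3²·(3·3+3)·(12/5)/6³ - 16·3·3²/6² = 36/5 kN·m
Superposition: M = Σ M_i = 179/25 kN·m ≈ 7.160000 kN·m

M(12/5) = 179/25 kN·m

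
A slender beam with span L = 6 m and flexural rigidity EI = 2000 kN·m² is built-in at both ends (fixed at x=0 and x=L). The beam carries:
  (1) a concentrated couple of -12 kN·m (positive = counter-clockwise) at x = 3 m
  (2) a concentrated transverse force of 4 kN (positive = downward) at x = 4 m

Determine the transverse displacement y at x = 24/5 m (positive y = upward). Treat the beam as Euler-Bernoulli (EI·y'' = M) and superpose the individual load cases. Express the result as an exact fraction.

Load 1 — applied couple M₀=-12 kN·m at a=3 m (b=L-a=3):
  y_1 = (R_Ax³/6 - M_Ax²/2 - M₀(x-a)²/2)/EI  [x>a] with R_A=-3, M_A=-3 = ((-3)·(24/5)³/6 - (-3)·(24/5)²/2 - (-12)·((24/5)-3)²/2)/2000 = -81/125000 m
Load 2 — point force P=4 kN at a=4 m (b=L-a=2):
  y_2 = -Pa²(L-x)²(3bL-(3b+a)(L-x))/(6L³EI)  [x>a] = -4·4²·(6-(24/5))²·(3·2·6-(3·2+4)·(6-(24/5)))/(6·6³·2000) = -8/9375 m
Superposition: y = Σ y_i = -563/375000 m ≈ -0.001501 m

y(24/5) = -563/375000 m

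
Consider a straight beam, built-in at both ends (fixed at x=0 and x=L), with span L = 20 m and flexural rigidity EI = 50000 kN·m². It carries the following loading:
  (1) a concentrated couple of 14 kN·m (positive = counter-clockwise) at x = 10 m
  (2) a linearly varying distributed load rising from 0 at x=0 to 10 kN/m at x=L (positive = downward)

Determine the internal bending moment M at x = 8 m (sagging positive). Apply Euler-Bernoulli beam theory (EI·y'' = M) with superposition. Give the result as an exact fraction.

Load 1 — applied couple M₀=14 kN·m at a=10 m (b=L-a=10):
  M_1 = R_Ax - M_A  [x≤a] with R_A=21/20, M_A=7/2 = (21/20)·8 - (7/2) = 49/10 kN·m
Load 2 — triangular load w₀=10 kN/m (0→w₀ over full span):
  M_2 = 3w₀Lx/20 - w₀L²/30 - w₀x³/(6L) = 3·10·20·8/20 - 10·20²/30 - 10·8³/(6·20) = 64 kN·m
Superposition: M = Σ M_i = 689/10 kN·m ≈ 68.900000 kN·m

M(8) = 689/10 kN·m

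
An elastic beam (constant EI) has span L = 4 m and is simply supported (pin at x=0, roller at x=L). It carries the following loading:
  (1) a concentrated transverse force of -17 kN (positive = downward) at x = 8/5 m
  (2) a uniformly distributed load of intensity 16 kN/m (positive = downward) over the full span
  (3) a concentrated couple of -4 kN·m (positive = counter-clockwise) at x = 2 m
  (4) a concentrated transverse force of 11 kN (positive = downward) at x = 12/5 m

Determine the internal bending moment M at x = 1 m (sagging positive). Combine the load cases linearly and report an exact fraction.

Load 1 — point force P=-17 kN at a=8/5 m (b=L-a=12/5):
  M_1 = Pbx/L  [x≤a] = (-17)·(12/5)·1/4 = -51/5 kN·m
Load 2 — uniform load w=16 kN/m over full span:
  M_2 = wx(L-x)/2 = 16·1·(4-1)/2 = 24 kN·m
Load 3 — applied couple M₀=-4 kN·m at a=2 m (b=L-a=2):
  M_3 = M₀x/L  [x≤a] = (-4)·1/4 = -1 kN·m
Load 4 — point force P=11 kN at a=12/5 m (b=L-a=8/5):
  M_4 = Pbx/L  [x≤a] = 11·(8/5)·1/4 = 22/5 kN·m
Superposition: M = Σ M_i = 86/5 kN·m ≈ 17.200000 kN·m

M(1) = 86/5 kN·m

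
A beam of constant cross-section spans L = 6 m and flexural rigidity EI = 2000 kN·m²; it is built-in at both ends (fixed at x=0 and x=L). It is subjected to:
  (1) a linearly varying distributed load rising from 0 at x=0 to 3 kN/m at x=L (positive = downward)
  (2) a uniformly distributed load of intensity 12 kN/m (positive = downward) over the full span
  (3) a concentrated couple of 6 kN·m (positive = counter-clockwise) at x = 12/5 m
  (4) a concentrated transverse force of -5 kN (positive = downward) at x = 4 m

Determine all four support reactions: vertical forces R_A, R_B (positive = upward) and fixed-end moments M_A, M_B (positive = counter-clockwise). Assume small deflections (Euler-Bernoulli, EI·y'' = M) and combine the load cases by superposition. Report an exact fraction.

Load 1 — triangular load w₀=3 kN/m (0→w₀ over full span):
  R_A = 3w₀L/20 = 3·3·6/20 = 27/10 kN
  M_A = w₀L²/30 = 3·6²/30 = 18/5 kN·m
  R_B = 7w₀L/20 = 7·3·6/20 = 63/10 kN
  M_B = -w₀L²/20 = -3·6²/20 = -27/5 kN·m
Load 2 — uniform load w=12 kN/m over full span:
  R_A = wL/2 = 12·6/2 = 36 kN
  M_A = wL²/12 = 12·6²/12 = 36 kN·m
  R_B = wL/2 = 12·6/2 = 36 kN
  M_B = -wL²/12 = -12·6²/12 = -36 kN·m
Load 3 — applied couple M₀=6 kN·m at a=12/5 m (b=L-a=18/5):
  R_A = 6M₀ab/L³ = 6·6·(12/5)·(18/5)/6³ = 36/25 kN
  M_A = M₀b(2a-b)/L² = 6·(18/5)·(2·(12/5)-(18/5))/6² = 18/25 kN·m
  R_B = -6M₀ab/L³ = -6·6·(12/5)·(18/5)/6³ = -36/25 kN
  M_B = M₀a(2b-a)/L² = 6·(12/5)·(2·(18/5)-(12/5))/6² = 48/25 kN·m
Load 4 — point force P=-5 kN at a=4 m (b=L-a=2):
  R_A = Pb²(3a+b)/L³ = (-5)·2²·(3·4+2)/6³ = -35/27 kN
  M_A = Pab²/L² = (-5)·4·2²/6² = -20/9 kN·m
  R_B = Pa²(a+3b)/L³ = (-5)·4²·(4+3·2)/6³ = -100/27 kN
  M_B = -Pa²b/L² = -(-5)·4²·2/6² = 40/9 kN·m
Superposition: R_A = 52439/1350 kN, M_A = 8572/225 kN·m, R_B = 50161/1350 kN, M_B = -7883/225 kN·m

R_A = 52439/1350 kN, M_A = 8572/225 kN·m, R_B = 50161/1350 kN, M_B = -7883/225 kN·m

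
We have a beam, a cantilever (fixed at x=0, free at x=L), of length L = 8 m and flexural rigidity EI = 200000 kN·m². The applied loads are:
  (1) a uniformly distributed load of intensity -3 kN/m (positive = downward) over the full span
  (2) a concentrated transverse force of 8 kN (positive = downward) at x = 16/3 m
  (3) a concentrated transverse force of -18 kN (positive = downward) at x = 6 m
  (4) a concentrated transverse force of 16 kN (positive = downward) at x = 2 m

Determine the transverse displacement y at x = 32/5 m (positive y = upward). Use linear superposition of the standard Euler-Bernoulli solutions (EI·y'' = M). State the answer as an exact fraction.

y(32/5) = 11665559/1265625000 m

Load 1 — uniform load w=-3 kN/m over full span:
  y_1 = -wx²(x²-4Lx+6L²)/(24EI) = -(-3)·(32/5)²·((32/5)²-4·8·(32/5)+6·8²)/(24·200000) = 11008/1953125 m
Load 2 — point force P=8 kN at a=16/3 m (b=L-a=8/3):
  y_2 = -Pa²(3x-a)/(6EI)  [x>a] = -8·(16/3)²·(3·(32/5)-(16/3))/(6·200000) = -3328/1265625 m
Load 3 — point force P=-18 kN at a=6 m (b=L-a=2):
  y_3 = -Pa²(3x-a)/(6EI)  [x>a] = -(-18)·6²·(3·(32/5)-6)/(6·200000) = 891/125000 m
Load 4 — point force P=16 kN at a=2 m (b=L-a=6):
  y_4 = -Pa²(3x-a)/(6EI)  [x>a] = -16·2²·(3·(32/5)-2)/(6·200000) = -43/46875 m
Superposition: y = Σ y_i = 11665559/1265625000 m ≈ 0.009217 m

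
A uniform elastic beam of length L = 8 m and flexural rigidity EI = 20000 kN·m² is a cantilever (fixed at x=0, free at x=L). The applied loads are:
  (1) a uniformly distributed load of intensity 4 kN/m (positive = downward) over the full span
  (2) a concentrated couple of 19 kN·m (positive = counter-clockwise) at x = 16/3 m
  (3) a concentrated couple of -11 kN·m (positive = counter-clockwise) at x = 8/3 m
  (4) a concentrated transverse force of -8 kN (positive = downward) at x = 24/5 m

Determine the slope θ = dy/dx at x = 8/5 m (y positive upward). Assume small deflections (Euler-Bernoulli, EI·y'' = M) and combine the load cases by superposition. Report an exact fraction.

θ(8/5) = -1202/234375 rad

Load 1 — uniform load w=4 kN/m over full span:
  θ_1 = -wx(x²-3Lx+3L²)/(6EI) = -4·(8/5)·((8/5)²-3·8·(8/5)+3·8²)/(6·20000) = -1952/234375 rad
Load 2 — applied couple M₀=19 kN·m at a=16/3 m (b=L-a=8/3):
  θ_2 = M₀x/EI  [x≤a] = 19·(8/5)/20000 = 19/12500 rad
Load 3 — applied couple M₀=-11 kN·m at a=8/3 m (b=L-a=16/3):
  θ_3 = M₀x/EI  [x≤a] = (-11)·(8/5)/20000 = -11/12500 rad
Load 4 — point force P=-8 kN at a=24/5 m (b=L-a=16/5):
  θ_4 = -Px(2a-x)/(2EI)  [x≤a] = -(-8)·(8/5)·(2·(24/5)-(8/5))/(2·20000) = 8/3125 rad
Superposition: θ = Σ θ_i = -1202/234375 rad ≈ -0.005129 rad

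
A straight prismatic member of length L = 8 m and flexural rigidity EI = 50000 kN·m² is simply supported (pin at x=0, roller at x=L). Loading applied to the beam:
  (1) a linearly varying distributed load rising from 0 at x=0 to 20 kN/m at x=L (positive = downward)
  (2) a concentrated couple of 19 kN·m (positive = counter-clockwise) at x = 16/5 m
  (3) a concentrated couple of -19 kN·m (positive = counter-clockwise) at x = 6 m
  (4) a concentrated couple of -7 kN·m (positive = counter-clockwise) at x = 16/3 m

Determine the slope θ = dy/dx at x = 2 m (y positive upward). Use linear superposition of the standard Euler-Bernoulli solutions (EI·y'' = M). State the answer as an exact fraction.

Load 1 — triangular load w₀=20 kN/m (0→w₀ over full span):
  θ_1 = -w₀(7L⁴-30L²x²+15x⁴)/(360LEI) = -20·(7·8⁴-30·8²·2²+15·2⁴)/(360·8·50000) = -1327/450000 rad
Load 2 — applied couple M₀=19 kN·m at a=16/5 m (b=L-a=24/5):
  θ_2 = (M₀x²/(2L)+C₁)/EI  [x≤a] with C₁=M₀(3b²-L²)/(6L)=152/75 = (19·2²/(2·8)+(152/75))/50000 = 2033/15000000 rad
Load 3 — applied couple M₀=-19 kN·m at a=6 m (b=L-a=2):
  θ_3 = (M₀x²/(2L)+C₁)/EI  [x≤a] with C₁=M₀(3b²-L²)/(6L)=247/12 = ((-19)·2²/(2·8)+(247/12))/50000 = 19/60000 rad
Load 4 — applied couple M₀=-7 kN·m at a=16/3 m (b=L-a=8/3):
  θ_4 = (M₀x²/(2L)+C₁)/EI  [x≤a] with C₁=M₀(3b²-L²)/(6L)=56/9 = ((-7)·2²/(2·8)+(56/9))/50000 = 161/1800000 rad
Superposition: θ = Σ θ_i = -54163/22500000 rad ≈ -0.002407 rad

θ(2) = -54163/22500000 rad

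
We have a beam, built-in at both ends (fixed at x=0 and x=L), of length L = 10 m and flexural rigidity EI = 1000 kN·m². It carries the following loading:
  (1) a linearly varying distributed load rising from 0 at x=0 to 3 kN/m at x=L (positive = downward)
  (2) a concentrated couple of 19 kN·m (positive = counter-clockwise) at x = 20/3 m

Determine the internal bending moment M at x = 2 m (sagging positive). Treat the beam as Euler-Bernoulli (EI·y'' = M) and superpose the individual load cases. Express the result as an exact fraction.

Load 1 — triangular load w₀=3 kN/m (0→w₀ over full span):
  M_1 = 3w₀Lx/20 - w₀L²/30 - w₀x³/(6L) = 3·3·10·2/20 - 3·10²/30 - 3·2³/(6·10) = -7/5 kN·m
Load 2 — applied couple M₀=19 kN·m at a=20/3 m (b=L-a=10/3):
  M_2 = R_Ax - M_A  [x≤a] with R_A=38/15, M_A=19/3 = (38/15)·2 - (19/3) = -19/15 kN·m
Superposition: M = Σ M_i = -8/3 kN·m ≈ -2.666667 kN·m

M(2) = -8/3 kN·m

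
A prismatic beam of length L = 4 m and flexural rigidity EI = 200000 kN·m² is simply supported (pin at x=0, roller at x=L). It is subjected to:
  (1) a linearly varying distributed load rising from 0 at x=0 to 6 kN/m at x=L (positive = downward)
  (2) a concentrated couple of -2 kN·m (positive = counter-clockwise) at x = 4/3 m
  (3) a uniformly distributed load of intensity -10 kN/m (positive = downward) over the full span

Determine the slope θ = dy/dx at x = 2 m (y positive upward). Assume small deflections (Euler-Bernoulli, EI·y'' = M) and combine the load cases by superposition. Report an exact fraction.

θ(2) = -13/4500000 rad

Load 1 — triangular load w₀=6 kN/m (0→w₀ over full span):
  θ_1 = -w₀(7L⁴-30L²x²+15x⁴)/(360LEI) = -6·(7·4⁴-30·4²·2²+15·2⁴)/(360·4·200000) = -7/3000000 rad
Load 2 — applied couple M₀=-2 kN·m at a=4/3 m (b=L-a=8/3):
  θ_2 = (M₀x²/(2L)-M₀(x-a)+C₁)/EI  [x>a] with C₁=M₀(3b²-L²)/(6L)=-4/9 = ((-2)·2²/(2·4)-(-2)·(2-(4/3))+(-4/9))/200000 = -1/1800000 rad
Load 3 — uniform load w=-10 kN/m over full span:
  θ_3 = -w(L³-6Lx²+4x³)/(24EI) = -(-10)·(4³-6·4·2²+4·2³)/(24·200000) = 0 rad
Superposition: θ = Σ θ_i = -13/4500000 rad ≈ -0.000003 rad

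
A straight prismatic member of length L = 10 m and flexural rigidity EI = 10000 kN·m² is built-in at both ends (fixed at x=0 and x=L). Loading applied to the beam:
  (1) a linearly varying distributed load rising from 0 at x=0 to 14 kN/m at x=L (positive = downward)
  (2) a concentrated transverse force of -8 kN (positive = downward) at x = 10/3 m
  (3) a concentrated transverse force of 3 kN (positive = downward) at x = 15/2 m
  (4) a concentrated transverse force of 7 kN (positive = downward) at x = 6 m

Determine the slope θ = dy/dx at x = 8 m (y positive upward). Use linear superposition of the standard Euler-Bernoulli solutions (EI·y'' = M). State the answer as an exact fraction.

Load 1 — triangular load w₀=14 kN/m (0→w₀ over full span):
  θ_1 = -w₀(2x(L-x)(L-2x)(x+2L)+x²(L-x)²)/(120LEI) = -14·(2·8·(10-8)·(10-2·8)·(8+2·10)+8²·(10-8)²)/(120·10·10000) = 56/9375 rad
Load 2 — point force P=-8 kN at a=10/3 m (b=L-a=20/3):
  θ_2 = Pa²(L-x)(2bL-(3b+a)(L-x))/(2L³EI)  [x>a] = (-8)·(10/3)²·(10-8)·(2·(20/3)·10-(3·(20/3)+(10/3))·(10-8))/(2·10³·10000) = -13/16875 rad
Load 3 — point force P=3 kN at a=15/2 m (b=L-a=5/2):
  θ_3 = Pa²(L-x)(2bL-(3b+a)(L-x))/(2L³EI)  [x>a] = 3·(15/2)²·(10-8)·(2·(5/2)·10-(3·(5/2)+(15/2))·(10-8))/(2·10³·10000) = 27/80000 rad
Load 4 — point force P=7 kN at a=6 m (b=L-a=4):
  θ_4 = Pa²(L-x)(2bL-(3b+a)(L-x))/(2L³EI)  [x>a] = 7·6²·(10-8)·(2·4·10-(3·4+6)·(10-8))/(2·10³·10000) = 693/625000 rad
Superposition: θ = Σ θ_i = 1795301/270000000 rad ≈ 0.006649 rad

θ(8) = 1795301/270000000 rad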